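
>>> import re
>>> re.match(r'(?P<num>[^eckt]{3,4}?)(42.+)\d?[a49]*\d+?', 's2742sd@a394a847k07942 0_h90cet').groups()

The match spans [0:28] → 's2742sd@a394a847k07942 0_h90'.
Captured: group 1 = 's27', group 2 = '42sd@a394a847k07942 0_h9'.

('s27', '42sd@a394a847k07942 0_h9')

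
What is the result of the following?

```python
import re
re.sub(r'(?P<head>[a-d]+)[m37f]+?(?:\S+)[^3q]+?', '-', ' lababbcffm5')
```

' l-'

Every occurrence is swapped for '-'.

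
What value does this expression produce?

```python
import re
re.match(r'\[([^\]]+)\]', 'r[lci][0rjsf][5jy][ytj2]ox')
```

None

`match` is anchored at position 0; if the pattern doesn't fit there, it returns None.
Here position 0 doesn't satisfy it, so the call returns None.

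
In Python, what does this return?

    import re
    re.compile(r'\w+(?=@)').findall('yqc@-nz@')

['yqc', 'nz']

Because the assertion is zero-width, the text it checks is not consumed and won't appear in the result.
Matches: at [0:3] → 'yqc'; at [5:7] → 'nz'.
No capturing groups, so `findall` returns the 2 full match strings.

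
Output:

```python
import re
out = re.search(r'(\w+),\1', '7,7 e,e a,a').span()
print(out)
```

(0, 3)

`\1` is not a pattern — it's the concrete string captured by group 1, re-applied verbatim.
The match spans [0:3] → '7,7'.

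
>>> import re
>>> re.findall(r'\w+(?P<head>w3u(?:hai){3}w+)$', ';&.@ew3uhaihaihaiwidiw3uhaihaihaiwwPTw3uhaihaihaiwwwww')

['w3uhaihaihaiwwwww']

The pattern matches one or more of a word character; then the literal 'w3u', then the literal 'hai' repeated 3 times, then one or more of a literal 'w' (captured as 'head'); then anchored at the end.
Matches: at [4:54] match 'ew3uhaihaihaiwidiw3uhaihaihaiwwPTw3uhaihaihaiwwwww', group 1 = 'w3uhaihaihaiwwwww'.
`findall` collects group 1 from the one match (1 total).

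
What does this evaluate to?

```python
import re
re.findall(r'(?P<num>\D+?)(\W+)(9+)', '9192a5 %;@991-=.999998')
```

[(' ', '%;@', '99'), ('-', '=.', '99999')]

A `+?`/`*?`/`{m,n}?` starts at its minimum and grows only as far as needed for what follows to match.
With 3 capturing groups, `findall` returns a 3-tuple per match.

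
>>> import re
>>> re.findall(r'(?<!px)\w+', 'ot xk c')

['ot', 'xk', 'c']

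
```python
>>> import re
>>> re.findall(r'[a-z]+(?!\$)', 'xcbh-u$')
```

['xcbh']

The negative lookaround is zero-width — it rules out positions where the adjacent text would match, without consuming anything.
Since nothing is captured, `findall` lists the 1 matched substring directly.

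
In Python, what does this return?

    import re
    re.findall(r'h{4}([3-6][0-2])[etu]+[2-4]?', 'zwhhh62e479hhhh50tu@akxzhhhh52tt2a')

['50', '52']

The pattern matches exactly 4 of a literal 'h'; then a character in [3-6], then a character in [0-2] (captured); then one or more of one of [etu], then optionally a character in [2-4].
`findall` collects group 1 from each match (2 total).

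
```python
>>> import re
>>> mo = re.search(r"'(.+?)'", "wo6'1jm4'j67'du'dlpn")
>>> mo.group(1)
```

'1jm4'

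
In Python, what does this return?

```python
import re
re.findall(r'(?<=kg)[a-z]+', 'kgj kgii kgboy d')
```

The lookaround is zero-width — it requires the adjacent text to match without consuming it, so the asserted text isn't part of the match.
Scanning left to right: at [2:3] → 'j'; at [6:8] → 'ii'; at [11:14] → 'boy'.
No capturing groups, so `findall` returns the 3 full match strings.

['j', 'ii', 'boy']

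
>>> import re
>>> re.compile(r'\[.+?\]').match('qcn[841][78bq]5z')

None

`re.match` only tries the pattern at the start of the string.
Here the string doesn't start with a match, so the call returns None.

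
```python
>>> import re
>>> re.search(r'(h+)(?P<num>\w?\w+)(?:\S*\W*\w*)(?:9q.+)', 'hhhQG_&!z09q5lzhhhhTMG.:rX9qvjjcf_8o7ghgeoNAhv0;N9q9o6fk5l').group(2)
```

The match spans [0:58] → 'hhhQG_&!z09q5lzhhhhTMG.:rX9qvjjcf_8o7ghgeoNAhv0;N9q9o6fk5l'.
Captured: group 1 = 'hhh', group 2 = 'QG_'.

'QG_'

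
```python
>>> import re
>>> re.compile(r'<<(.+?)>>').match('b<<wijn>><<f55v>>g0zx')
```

`match` is anchored at position 0; if the pattern doesn't fit there, it returns None.
Here the string doesn't start with a match, so the call returns None.

None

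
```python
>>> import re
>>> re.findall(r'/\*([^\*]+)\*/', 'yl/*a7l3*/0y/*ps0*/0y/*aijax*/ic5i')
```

Walking the string: at [2:10] match '/*a7l3*/', group 1 = 'a7l3'; at [12:19] match '/*ps0*/', group 1 = 'ps0'; at [21:30] match '/*aijax*/', group 1 = 'aijax'.
Because there's exactly one group, `findall` drops the full match and keeps group 1 from each hit.

['a7l3', 'ps0', 'aijax']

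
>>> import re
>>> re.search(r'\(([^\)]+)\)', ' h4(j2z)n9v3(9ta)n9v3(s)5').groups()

The match spans [3:8] → '(j2z)'.
Captured: group 1 = 'j2z'.

('j2z',)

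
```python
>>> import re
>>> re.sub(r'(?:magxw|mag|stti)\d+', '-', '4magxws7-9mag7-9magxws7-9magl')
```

Matches: at [10:14] → 'mag7'.
Each match is replaced by '-'.

'4magxws7-9--9magxws7-9magl'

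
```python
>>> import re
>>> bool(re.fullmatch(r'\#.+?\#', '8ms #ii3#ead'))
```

False

`re.fullmatch` requires the pattern to consume the entire string.
Here the pattern can't cover the whole string, so the call returns None, and `bool(None)` is False.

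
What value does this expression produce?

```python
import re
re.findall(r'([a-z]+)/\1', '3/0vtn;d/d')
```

After group 1 captures some text, `\1` only succeeds where that same text appears again.
Matches: at [7:10] match 'd/d', group 1 = 'd'.
Because there's exactly one group, `findall` drops the full match and keeps group 1 from the one hit.

['d']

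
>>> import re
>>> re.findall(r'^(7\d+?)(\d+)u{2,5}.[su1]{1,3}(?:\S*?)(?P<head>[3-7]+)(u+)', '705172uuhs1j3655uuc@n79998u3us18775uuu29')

[('70', '5172', '3655', 'uu')]

The `?` after the quantifier makes it lazy — it takes as little as possible before letting the rest of the pattern try.
4 groups means the one result is a tuple of 4 captured strings — 1 here.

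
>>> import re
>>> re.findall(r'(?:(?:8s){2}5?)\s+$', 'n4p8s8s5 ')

['8s8s5 ']

This matches the literal '8s' repeated 2 times, then optionally a literal '5' (non-capturing group); then one or more of whitespace; then anchored at the end.
Walking the string: at [3:9] → '8s8s5 '.
`findall` yields the raw match text (1 of them) because the pattern has no groups.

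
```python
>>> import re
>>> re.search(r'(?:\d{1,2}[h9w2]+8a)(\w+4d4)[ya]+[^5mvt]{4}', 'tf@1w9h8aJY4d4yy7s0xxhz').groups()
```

('JY4d4',)

The match spans [3:20] → '1w9h8aJY4d4yy7s0x'.
Captured: group 1 = 'JY4d4'.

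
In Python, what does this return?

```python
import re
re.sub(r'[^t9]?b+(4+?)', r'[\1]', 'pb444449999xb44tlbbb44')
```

This matches optionally any character except [t9], then one or more of the literal 'b'; then one or more of a literal '4' (lazy) (captured).
Lazy quantifiers expand one character at a time until the remainder of the pattern can match.
Matches: at [0:3] → 'pb4'; at [11:14] → 'xb4'; at [16:21] → 'lbbb4'.
`\1` in the replacement pulls in group 1's text for each match.

'[4]44449999[4]4t[4]4'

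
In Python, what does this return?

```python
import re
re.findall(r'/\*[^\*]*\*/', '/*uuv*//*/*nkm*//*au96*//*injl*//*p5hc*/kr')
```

Scanning left to right: at [0:7] → '/*uuv*/'; at [9:16] → '/*nkm*/'; at [16:24] → '/*au96*/'; at [24:32] → '/*injl*/'; at [32:40] → '/*p5hc*/'.
Since nothing is captured, `findall` lists the 5 matched substrings directly.

['/*uuv*/', '/*nkm*/', '/*au96*/', '/*injl*/', '/*p5hc*/']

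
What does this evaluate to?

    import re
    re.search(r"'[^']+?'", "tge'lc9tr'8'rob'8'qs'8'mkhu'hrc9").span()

`re.search` scans for the first position where the pattern succeeds.
The match spans [3:10] → "'lc9tr'".

(3, 10)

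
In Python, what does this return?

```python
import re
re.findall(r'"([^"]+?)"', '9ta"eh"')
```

['eh']

Scanning left to right: at [3:7] match '"eh"', group 1 = 'eh'.
`findall` collects group 1 from the one match (1 total).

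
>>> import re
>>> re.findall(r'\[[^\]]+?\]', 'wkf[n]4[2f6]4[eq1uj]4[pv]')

Matches: at [3:6] → '[n]'; at [7:12] → '[2f6]'; at [13:20] → '[eq1uj]'; at [21:25] → '[pv]'.
No capturing groups, so `findall` returns the 4 full match strings.

['[n]', '[2f6]', '[eq1uj]', '[pv]']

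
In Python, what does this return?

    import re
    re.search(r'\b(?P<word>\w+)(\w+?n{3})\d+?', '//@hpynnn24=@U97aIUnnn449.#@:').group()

'hpynnn2'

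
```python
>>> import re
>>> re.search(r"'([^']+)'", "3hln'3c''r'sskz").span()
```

(4, 8)

The match spans [4:8] → "'3c'".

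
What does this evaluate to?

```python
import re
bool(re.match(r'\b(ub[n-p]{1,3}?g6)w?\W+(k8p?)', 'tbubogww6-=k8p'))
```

False

Pattern: a word boundary (`\b`, zero-width); then the literal 'ub', then 1 to 3 of a character in [n-p] (lazy), then the literal 'g6' (captured); then optionally the literal 'w', then one or more of a non-word character; then the literal 'k8', then optionally the literal 'p' (captured).
`match` is anchored at position 0; if the pattern doesn't fit there, it returns None.
Here the pattern fails at index 0, so the call returns None, and `bool(None)` is False.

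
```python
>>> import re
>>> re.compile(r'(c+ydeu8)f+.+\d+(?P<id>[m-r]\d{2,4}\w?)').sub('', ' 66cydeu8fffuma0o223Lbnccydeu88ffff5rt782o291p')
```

' 66'

The pattern matches one or more of a literal 'c', then the literal 'yd', then the literal 'eu8' (captured); then one or more of a literal 'f'; then one or more of any character, then one or more of a digit; then a character in [m-r], then 2 to 4 of a digit, then optionally a word character (captured as 'id').
Matches: at [3:46] → 'cydeu8fffuma0o223Lbnccydeu88ffff5rt782o291p'.
`sub` substitutes '' at each match site.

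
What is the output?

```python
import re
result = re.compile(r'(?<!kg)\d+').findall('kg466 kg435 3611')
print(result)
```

Because the assertion is negative and zero-width, positions next to the forbidden text are skipped.
Scanning left to right: at [3:5] → '66'; at [9:11] → '35'; at [12:16] → '3611'.
`findall` yields the raw match text (3 of them) because the pattern has no groups.

['66', '35', '3611']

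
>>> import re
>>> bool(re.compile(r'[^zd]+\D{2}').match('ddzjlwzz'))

Pattern: one or more of any character except [zd]; then exactly 2 of a non-digit.
`re.match` only tries the pattern at the start of the string.
Here the pattern fails at index 0, so the call returns None, and `bool(None)` is False.

False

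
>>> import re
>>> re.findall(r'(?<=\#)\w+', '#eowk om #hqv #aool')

The `(?=…)`/`(?<=…)` assertion just peeks at neighbouring text; it doesn't advance the match position.
With no groups in the pattern, `findall` gives back each whole match — 3 here.

['eowk', 'hqv', 'aool']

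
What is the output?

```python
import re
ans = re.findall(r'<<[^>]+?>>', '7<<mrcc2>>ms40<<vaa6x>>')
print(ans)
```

No capturing groups, so `findall` returns the 2 full match strings.

['<<mrcc2>>', '<<vaa6x>>']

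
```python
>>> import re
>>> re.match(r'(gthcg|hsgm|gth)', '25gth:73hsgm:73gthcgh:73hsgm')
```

None

`match` is anchored at position 0; if the pattern doesn't fit there, it returns None.
Here position 0 doesn't satisfy it, so the call returns None.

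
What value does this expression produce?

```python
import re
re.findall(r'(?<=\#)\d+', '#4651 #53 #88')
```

['4651', '53', '88']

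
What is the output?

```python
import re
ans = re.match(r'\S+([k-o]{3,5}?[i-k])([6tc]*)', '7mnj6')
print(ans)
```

None

`match` is anchored at position 0; if the pattern doesn't fit there, it returns None.
Here the pattern fails at index 0, so the call returns None.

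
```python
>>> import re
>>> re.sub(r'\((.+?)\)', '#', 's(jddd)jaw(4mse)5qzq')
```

A `+?`/`*?`/`{m,n}?` starts at its minimum and grows only as far as needed for what follows to match.
Matches: at [1:7] → '(jddd)'; at [10:16] → '(4mse)'.
Every occurrence is swapped for '#'.

's#jaw#5qzq'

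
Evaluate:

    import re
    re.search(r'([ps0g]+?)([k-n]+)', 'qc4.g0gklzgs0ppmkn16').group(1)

'g0g'

This matches one or more of one of [ps0g] (lazy) (captured); then one or more of a character in [k-n] (captured).
`search` walks the string left to right and returns the first match it finds.
The match spans [4:9] → 'g0gkl'.
Captured: group 1 = 'g0g', group 2 = 'kl'.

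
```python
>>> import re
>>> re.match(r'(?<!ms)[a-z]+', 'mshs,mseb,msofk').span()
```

(0, 4)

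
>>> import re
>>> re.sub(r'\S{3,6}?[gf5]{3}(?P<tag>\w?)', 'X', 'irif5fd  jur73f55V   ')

The pattern matches 3 to 6 of a non-whitespace character (lazy), then exactly 3 of one of [gf5]; then optionally a word character (captured as 'tag').
Matches: at [0:7] → 'irif5fd'; at [9:18] → 'jur73f55V'.
Each match is replaced by 'X'.

'X  X   '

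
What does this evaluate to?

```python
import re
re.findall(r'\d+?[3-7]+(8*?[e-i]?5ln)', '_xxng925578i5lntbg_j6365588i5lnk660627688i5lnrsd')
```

['8i5ln', '88i5ln', '88i5ln']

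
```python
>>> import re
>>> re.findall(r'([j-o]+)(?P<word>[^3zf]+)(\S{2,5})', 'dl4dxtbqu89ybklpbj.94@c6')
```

[('l', '4dxtbqu89ybklpbj.94@', 'c6')]

Multiple groups make `findall` return tuples — one 3-tuple for the one match.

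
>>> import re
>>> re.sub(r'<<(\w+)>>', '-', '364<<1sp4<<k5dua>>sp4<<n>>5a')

`sub` substitutes '-' at each match site.

'364<<1sp4-sp4-5a'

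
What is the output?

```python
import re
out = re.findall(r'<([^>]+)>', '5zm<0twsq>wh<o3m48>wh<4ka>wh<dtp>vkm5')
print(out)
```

['0twsq', 'o3m48', '4ka', 'dtp']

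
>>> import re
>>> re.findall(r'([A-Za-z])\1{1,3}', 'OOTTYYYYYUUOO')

['O', 'T', 'Y', 'U', 'O']

`\1` has to match the exact text group 1 already captured.
`findall` collects group 1 from each match (5 total).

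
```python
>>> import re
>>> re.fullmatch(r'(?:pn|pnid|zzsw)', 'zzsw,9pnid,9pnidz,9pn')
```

None

`fullmatch` succeeds only if the pattern covers the string from start to end.
Here the string isn't matched end-to-end, so the call returns None.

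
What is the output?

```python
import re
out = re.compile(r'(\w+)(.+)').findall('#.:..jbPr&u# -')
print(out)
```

[('jbPr', '&u# -')]

The pattern matches one or more of a word character (captured); then one or more of any character (captured).
`findall` packs the 2 group values into a tuple for every match.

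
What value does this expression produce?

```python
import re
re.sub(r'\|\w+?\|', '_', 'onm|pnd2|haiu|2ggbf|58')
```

'onm_haiu_58'

Each match is replaced by '_'.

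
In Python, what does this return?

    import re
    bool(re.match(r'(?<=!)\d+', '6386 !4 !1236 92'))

False

The positive lookaround only admits positions where the adjacent text matches; those characters stay outside the span.
With `match`, the pattern is implicitly anchored at the beginning.
Here the pattern fails at index 0, so the call returns None, and `bool(None)` is False.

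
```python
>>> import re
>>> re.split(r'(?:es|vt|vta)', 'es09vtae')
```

`|` is ordered: at each position the engine commits to the first alternative that works.
The string is cut at each match, leaving 3 pieces.

['', '09', 'ae']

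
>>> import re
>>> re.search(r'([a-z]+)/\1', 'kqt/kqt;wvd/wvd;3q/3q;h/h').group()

'kqt/kqt'

`\1` is not a pattern — it's the concrete string captured by group 1, re-applied verbatim.
Unlike `match`, `search` isn't anchored — it looks for the pattern anywhere in the string.
The match spans [0:7] → 'kqt/kqt'.
Captured: group 1 = 'kqt'.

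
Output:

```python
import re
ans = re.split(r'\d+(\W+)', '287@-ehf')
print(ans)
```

The pattern matches one or more of a digit; then one or more of a non-word character (captured).
The group in the pattern means `split` returns the separators' captures alongside the pieces.

['', '@-', 'ehf']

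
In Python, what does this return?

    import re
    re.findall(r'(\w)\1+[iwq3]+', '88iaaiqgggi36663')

['8', 'a', 'g', '6']

`\1` is not a pattern — it's the concrete string captured by group 1, re-applied verbatim.
Because there's exactly one group, `findall` drops the full match and keeps group 1 from each hit.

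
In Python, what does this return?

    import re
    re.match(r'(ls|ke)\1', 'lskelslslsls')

With `match`, the pattern is implicitly anchored at the beginning.
Here position 0 doesn't satisfy it, so the call returns None.

None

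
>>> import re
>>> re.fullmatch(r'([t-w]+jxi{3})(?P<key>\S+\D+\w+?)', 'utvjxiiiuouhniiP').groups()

('utvjxiii', 'uouhniiP')

The match spans [0:16] → 'utvjxiiiuouhniiP'.
Captured: group 1 = 'utvjxiii', group 2 = 'uouhniiP'.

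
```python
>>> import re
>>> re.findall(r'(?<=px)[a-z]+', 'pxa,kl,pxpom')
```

The `(?=…)`/`(?<=…)` assertion just peeks at neighbouring text; it doesn't advance the match position.
Since nothing is captured, `findall` lists the 2 matched substrings directly.

['a', 'pom']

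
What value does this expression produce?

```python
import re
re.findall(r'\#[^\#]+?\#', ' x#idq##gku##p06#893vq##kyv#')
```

['#idq#', '#gku#', '#p06#', '#kyv#']

Walking the string: at [2:7] → '#idq#'; at [7:12] → '#gku#'; at [12:17] → '#p06#'; at [23:28] → '#kyv#'.
With no groups in the pattern, `findall` gives back each whole match — 4 here.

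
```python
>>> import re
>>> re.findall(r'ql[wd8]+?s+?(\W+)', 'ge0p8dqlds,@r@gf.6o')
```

This matches the literal 'ql', then one or more of one of [wd8] (lazy); then one or more of a literal 's' (lazy); then one or more of a non-word character (captured).
Matches: at [6:12] match 'qlds,@', group 1 = ',@'.
One capturing group, so `findall` returns just the captured substring from the one match — 1 in all.

[',@']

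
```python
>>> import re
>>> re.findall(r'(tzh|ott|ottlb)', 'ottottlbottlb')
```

['ott', 'ott', 'ott']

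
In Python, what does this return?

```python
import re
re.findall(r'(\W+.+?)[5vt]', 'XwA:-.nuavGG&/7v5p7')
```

One capturing group, so `findall` returns just the captured substring from each match — 2 in all.

[':-.nua', '&/7']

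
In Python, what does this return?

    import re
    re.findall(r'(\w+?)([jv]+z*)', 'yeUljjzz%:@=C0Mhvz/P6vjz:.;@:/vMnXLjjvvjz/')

2 groups means each result is a tuple of 2 captured strings — 4 here.

[('yeUl', 'jjzz'), ('C0Mh', 'vz'), ('P6', 'vjz'), ('vMnXL', 'jjvvjz')]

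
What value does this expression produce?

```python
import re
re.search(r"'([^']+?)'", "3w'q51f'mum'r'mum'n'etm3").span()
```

(2, 8)

The match spans [2:8] → "'q51f'".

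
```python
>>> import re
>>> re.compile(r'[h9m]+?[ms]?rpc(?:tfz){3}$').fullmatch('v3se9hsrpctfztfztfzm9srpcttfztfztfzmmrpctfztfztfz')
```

None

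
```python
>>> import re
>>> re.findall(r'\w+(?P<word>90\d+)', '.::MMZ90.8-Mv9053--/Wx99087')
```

['9053', '9087']

The pattern matches one or more of a word character; then the literal '90', then one or more of a digit (captured as 'word').
Walking the string: at [11:17] match 'Mv9053', group 1 = '9053'; at [20:27] match 'Wx99087', group 1 = '9087'.
Because there's exactly one group, `findall` drops the full match and keeps group 1 from each hit.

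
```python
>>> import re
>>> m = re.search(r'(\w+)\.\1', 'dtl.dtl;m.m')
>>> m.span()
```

`\1` is not a pattern — it's the concrete string captured by group 1, re-applied verbatim.
`re.search` tries every starting position until one works.
The match spans [0:7] → 'dtl.dtl'.
Captured: group 1 = 'dtl'.

(0, 7)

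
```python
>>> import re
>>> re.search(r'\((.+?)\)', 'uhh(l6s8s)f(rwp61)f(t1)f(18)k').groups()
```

The match spans [3:10] → '(l6s8s)'.
Captured: group 1 = 'l6s8s'.

('l6s8s',)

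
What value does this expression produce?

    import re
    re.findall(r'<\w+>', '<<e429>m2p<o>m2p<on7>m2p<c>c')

Matches: at [1:7] → '<e429>'; at [10:13] → '<o>'; at [16:21] → '<on7>'; at [24:27] → '<c>'.
With no groups in the pattern, `findall` gives back each whole match — 4 here.

['<e429>', '<o>', '<on7>', '<c>']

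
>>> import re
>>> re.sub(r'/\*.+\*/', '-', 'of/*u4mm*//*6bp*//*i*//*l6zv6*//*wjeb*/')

Matches: at [2:39] → '/*u4mm*//*6bp*//*i*//*l6zv6*//*wjeb*/'.
Every occurrence is swapped for '-'.

'of-'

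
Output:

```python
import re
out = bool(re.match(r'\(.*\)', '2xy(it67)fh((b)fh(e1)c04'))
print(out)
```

`re.match` only tries the pattern at the start of the string.
Here the string doesn't start with a match, so the call returns None, and `bool(None)` is False.

False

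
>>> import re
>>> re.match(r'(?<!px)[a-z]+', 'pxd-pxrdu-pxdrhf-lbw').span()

(0, 3)

`re.match` won't scan ahead — the pattern has to work from the very first character.
The match spans [0:3] → 'pxd'.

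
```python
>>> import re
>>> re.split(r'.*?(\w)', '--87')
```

The pattern matches zero or more of any character (lazy); then a word character (captured).
Because the quantifier is non-greedy, it stops expanding at the earliest point where the rest of the pattern can succeed.
Matches to split on: at [0:3] → '--8'; at [3:4] → '7'.
With a capturing group present, the delimiter's captured portion is kept in the result list.

['', '8', '', '7', '']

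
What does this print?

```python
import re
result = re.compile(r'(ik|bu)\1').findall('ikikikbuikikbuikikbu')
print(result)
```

After group 1 captures some text, `\1` only succeeds where that same text appears again.
Scanning left to right: at [0:4] match 'ikik', group 1 = 'ik'; at [8:12] match 'ikik', group 1 = 'ik'; at [14:18] match 'ikik', group 1 = 'ik'.
With a single group, `findall` returns only what that group captured — 3 items.

['ik', 'ik', 'ik']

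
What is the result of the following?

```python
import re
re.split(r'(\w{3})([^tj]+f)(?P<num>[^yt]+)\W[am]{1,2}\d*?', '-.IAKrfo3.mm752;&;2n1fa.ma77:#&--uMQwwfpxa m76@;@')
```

The pattern matches exactly 3 of a word character (captured); then one or more of any character except [tj], then the literal 'f' (captured); then one or more of any character except [yt] (captured as 'num'); then a non-word character, then 1 to 2 of one of [am], then zero or more of a digit (lazy).
Lazy quantifiers expand one character at a time until the remainder of the pattern can match.
Matches to split on: at [2:44] → 'IAKrfo3.mm752;&;2n1fa.ma77:#&--uMQwwfpxa m'.
`re.split` interleaves the captured-group text with the surrounding fragments.

['-.', 'IAK', 'rfo3.mm752;&;2n1fa.ma77:#&--uMQwwf', 'pxa', '76@;@']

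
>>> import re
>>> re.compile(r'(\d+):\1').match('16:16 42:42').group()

'16:16'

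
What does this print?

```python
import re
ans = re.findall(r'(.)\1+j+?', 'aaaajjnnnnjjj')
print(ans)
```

['a', 'n']

`\1` has to match the exact text group 1 already captured.
Matches: at [0:5] match 'aaaaj', group 1 = 'a'; at [6:11] match 'nnnnj', group 1 = 'n'.
With a single group, `findall` returns only what that group captured — 2 items.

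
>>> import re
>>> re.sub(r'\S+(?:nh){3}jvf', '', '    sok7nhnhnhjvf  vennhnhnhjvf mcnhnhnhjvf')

'       '

`sub` substitutes '' at each match site.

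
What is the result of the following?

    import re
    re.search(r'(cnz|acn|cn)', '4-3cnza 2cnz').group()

'cnz'

Alternation isn't longest-match — the leftmost alternative that fits at this position is chosen.
`re.search` scans for the first position where the pattern succeeds.
The match spans [3:6] → 'cnz'.
Captured: group 1 = 'cnz'.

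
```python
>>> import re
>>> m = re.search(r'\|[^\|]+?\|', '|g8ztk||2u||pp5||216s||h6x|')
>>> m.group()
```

'|g8ztk|'

`re.search` tries every starting position until one works.
The match spans [0:7] → '|g8ztk|'.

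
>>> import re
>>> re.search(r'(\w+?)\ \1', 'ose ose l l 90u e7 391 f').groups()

('ose',)

The backreference `\1` re-matches whatever the first group consumed, character for character.
`search` walks the string left to right and returns the first match it finds.
The match spans [0:7] → 'ose ose'.
Captured: group 1 = 'ose'.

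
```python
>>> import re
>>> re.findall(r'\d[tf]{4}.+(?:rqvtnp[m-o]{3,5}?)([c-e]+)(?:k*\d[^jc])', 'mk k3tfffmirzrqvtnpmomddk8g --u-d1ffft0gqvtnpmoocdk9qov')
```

The pattern matches a digit, then exactly 4 of one of [tf], then one or more of any character; then the literal 'rqv', then the literal 'tnp', then 3 to 5 of a character in [m-o] (lazy) (non-capturing group); then one or more of a character in [c-e] (captured); then zero or more of the literal 'k', then a digit, then any character except [jc] (non-capturing group).
Walking the string: at [4:27] match '3tfffmirzrqvtnpmomddk8g', group 1 = 'dd'.
`findall` collects group 1 from the one match (1 total).

['dd']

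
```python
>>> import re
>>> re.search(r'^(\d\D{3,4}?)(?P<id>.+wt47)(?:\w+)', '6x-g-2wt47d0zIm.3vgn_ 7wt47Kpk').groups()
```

('6x-g', '-2wt47d0zIm.3vgn_ 7wt47')

Pattern: anchored at the start of the string; then a digit, then 3 to 4 of a non-digit (lazy) (captured); then one or more of any character, then the literal 'wt', then the literal '47' (captured as 'id'); then one or more of a word character (non-capturing group).
The `?` after the quantifier makes it lazy — it takes as little as possible before letting the rest of the pattern try.
`re.search` scans for the first position where the pattern succeeds.
The match spans [0:30] → '6x-g-2wt47d0zIm.3vgn_ 7wt47Kpk'.
Captured: group 1 = '6x-g', group 2 = '-2wt47d0zIm.3vgn_ 7wt47'.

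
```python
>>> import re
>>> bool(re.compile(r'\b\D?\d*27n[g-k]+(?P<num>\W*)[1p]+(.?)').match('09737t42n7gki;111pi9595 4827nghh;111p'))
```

False

The pattern matches a word boundary (`\b`, zero-width); then optionally a non-digit; then zero or more of a digit, then the literal '27n'; then one or more of a character in [g-k]; then zero or more of a non-word character (captured as 'num'); then one or more of one of [1p]; then optionally any character (captured).
With `match`, the pattern is implicitly anchored at the beginning.
Here position 0 doesn't satisfy it, so the call returns None, and `bool(None)` is False.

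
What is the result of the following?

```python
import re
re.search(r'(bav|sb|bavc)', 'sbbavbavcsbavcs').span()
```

`search` walks the string left to right and returns the first match it finds.
The match spans [0:2] → 'sb'.
Captured: group 1 = 'sb'.

(0, 2)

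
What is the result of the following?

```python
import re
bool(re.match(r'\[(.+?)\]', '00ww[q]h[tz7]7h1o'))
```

With `match`, the pattern is implicitly anchored at the beginning.
Here the pattern fails at index 0, so the call returns None, and `bool(None)` is False.

False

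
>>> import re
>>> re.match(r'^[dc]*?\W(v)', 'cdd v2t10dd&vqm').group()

Pattern: anchored at the start of the string; then zero or more of one of [dc] (lazy), then a non-word character; then a literal 'v' (captured).
`re.match` only tries the pattern at the start of the string.
The match spans [0:5] → 'cdd v'.
Captured: group 1 = 'v'.

'cdd v'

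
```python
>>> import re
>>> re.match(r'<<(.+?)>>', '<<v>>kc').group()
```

`re.match` only tries the pattern at the start of the string.
The match spans [0:5] → '<<v>>'.
Captured: group 1 = 'v'.

'<<v>>'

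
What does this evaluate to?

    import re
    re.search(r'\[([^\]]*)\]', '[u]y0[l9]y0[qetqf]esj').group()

`re.search` scans for the first position where the pattern succeeds.
The match spans [0:3] → '[u]'.
Captured: group 1 = 'u'.

'[u]'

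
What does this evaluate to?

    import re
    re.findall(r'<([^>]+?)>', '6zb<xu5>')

['xu5']

Scanning left to right: at [3:8] match '<xu5>', group 1 = 'xu5'.
With a single group, `findall` returns only what that group captured — 1 item.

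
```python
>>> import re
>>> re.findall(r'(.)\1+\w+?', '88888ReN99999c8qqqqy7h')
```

['8', '9', 'q']

A backreference is literal: `\1` must see the identical characters the first group matched.
Scanning left to right: at [0:6] match '88888R', group 1 = '8'; at [8:14] match '99999c', group 1 = '9'; at [15:20] match 'qqqqy', group 1 = 'q'.
Because there's exactly one group, `findall` drops the full match and keeps group 1 from each hit.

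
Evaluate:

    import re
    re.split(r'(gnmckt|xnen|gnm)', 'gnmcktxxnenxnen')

`|` is ordered: at each position the engine commits to the first alternative that works.
Matches to split on: at [0:6] → 'gnmckt'; at [7:11] → 'xnen'; at [11:15] → 'xnen'.
The group in the pattern means `split` returns the separators' captures alongside the pieces.

['', 'gnmckt', 'x', 'xnen', '', 'xnen', '']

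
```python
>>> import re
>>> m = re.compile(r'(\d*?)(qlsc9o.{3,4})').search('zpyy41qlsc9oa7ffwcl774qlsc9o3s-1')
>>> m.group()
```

'41qlsc9oa7ff'

The pattern matches zero or more of a digit (lazy) (captured); then the literal 'qls', then the literal 'c9o', then 3 to 4 of any character (captured).
`re.search` tries every starting position until one works.
The match spans [4:16] → '41qlsc9oa7ff'.
Captured: group 1 = '41', group 2 = 'qlsc9oa7ff'.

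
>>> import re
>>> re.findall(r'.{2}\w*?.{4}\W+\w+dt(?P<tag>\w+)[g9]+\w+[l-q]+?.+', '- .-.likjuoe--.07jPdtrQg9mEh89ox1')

The pattern matches exactly 2 of any character, then zero or more of a word character (lazy), then exactly 4 of any character; then one or more of a non-word character, then one or more of a word character, then the literal 'dt'; then one or more of a word character (captured as 'tag'); then one or more of one of [g9]; then one or more of a word character, then one or more of a character in [l-q] (lazy), then one or more of any character.
Scanning left to right: at [3:33] match '-.likjuoe--.07jPdtrQg9mEh89ox1', group 1 = 'rQg'.
With a single group, `findall` returns only what that group captured — 1 item.

['rQg']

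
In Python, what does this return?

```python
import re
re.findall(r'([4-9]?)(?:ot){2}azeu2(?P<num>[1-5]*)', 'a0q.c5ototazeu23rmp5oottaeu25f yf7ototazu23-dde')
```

[('5', '3')]

2 groups means the one result is a tuple of 2 captured strings — 1 here.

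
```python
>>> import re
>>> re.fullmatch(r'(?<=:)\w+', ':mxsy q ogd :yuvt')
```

None

The positive lookaround only admits positions where the adjacent text matches; those characters stay outside the span.
`fullmatch` succeeds only if the pattern covers the string from start to end.
Here the string isn't matched end-to-end, so the call returns None.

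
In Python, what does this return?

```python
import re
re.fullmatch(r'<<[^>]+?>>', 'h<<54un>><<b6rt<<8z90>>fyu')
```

None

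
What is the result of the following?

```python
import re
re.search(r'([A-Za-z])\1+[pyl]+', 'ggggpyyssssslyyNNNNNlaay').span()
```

A backreference is literal: `\1` must see the identical characters the first group matched.
`re.search` scans for the first position where the pattern succeeds.
The match spans [0:7] → 'ggggpyy'.
Captured: group 1 = 'g'.

(0, 7)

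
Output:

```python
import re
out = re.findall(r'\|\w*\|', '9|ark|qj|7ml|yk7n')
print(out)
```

['|ark|', '|7ml|']

No capturing groups, so `findall` returns the 2 full match strings.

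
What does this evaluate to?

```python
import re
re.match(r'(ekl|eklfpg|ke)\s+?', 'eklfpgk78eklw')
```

`match` is anchored at position 0; if the pattern doesn't fit there, it returns None.
Here position 0 doesn't satisfy it, so the call returns None.

None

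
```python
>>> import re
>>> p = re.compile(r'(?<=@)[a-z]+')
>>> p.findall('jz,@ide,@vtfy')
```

['ide', 'vtfy']

The positive lookaround only admits positions where the adjacent text matches; those characters stay outside the span.
Walking the string: at [4:7] → 'ide'; at [9:13] → 'vtfy'.
No capturing groups, so `findall` returns the 2 full match strings.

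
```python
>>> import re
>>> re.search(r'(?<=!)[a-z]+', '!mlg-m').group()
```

'mlg'

The lookaround is zero-width — it requires the adjacent text to match without consuming it, so the asserted text isn't part of the match.
`re.search` tries every starting position until one works.
The match spans [1:4] → 'mlg'.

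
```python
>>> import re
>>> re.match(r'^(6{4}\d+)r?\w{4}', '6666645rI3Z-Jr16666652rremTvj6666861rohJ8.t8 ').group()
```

'6666645rI3Z'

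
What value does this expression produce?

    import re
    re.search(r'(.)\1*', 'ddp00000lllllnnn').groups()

('d',)

The match spans [0:2] → 'dd'.
Captured: group 1 = 'd'.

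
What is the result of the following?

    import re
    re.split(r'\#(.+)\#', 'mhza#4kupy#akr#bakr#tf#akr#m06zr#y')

Matches to split on: at [4:33] → '#4kupy#akr#bakr#tf#akr#m06zr#'.
The group in the pattern means `split` returns the separators' captures alongside the pieces.

['mhza', '4kupy#akr#bakr#tf#akr#m06zr', 'y']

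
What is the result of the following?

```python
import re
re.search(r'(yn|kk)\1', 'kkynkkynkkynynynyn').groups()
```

('yn',)

After group 1 captures some text, `\1` only succeeds where that same text appears again.
`re.search` tries every starting position until one works.
The match spans [10:14] → 'ynyn'.
Captured: group 1 = 'yn'.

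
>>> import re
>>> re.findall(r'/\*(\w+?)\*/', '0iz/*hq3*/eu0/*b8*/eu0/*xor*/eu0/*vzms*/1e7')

['hq3', 'b8', 'xor', 'vzms']

Because there's exactly one group, `findall` drops the full match and keeps group 1 from each hit.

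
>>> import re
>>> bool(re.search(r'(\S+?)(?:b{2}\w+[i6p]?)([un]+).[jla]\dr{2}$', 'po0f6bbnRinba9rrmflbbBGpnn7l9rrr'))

False

Pattern: one or more of a non-whitespace character (lazy) (captured); then exactly 2 of the literal 'b', then one or more of a word character, then optionally one of [i6p] (non-capturing group); then one or more of one of [un] (captured); then any character, then one of [jla]; then a digit, then exactly 2 of the literal 'r'; then anchored at the end.
`re.search` scans for the first position where the pattern succeeds.
Here nothing in the string fits, so the call returns None, and `bool(None)` is False.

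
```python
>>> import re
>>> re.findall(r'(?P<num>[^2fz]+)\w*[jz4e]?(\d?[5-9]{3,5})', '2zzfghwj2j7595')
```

[('ghwj', '595')]

Pattern: one or more of any character except [2fz] (captured as 'num'); then zero or more of a word character, then optionally one of [jz4e]; then optionally a digit, then 3 to 5 of a character in [5-9] (captured).
Matches: at [4:14] match 'ghwj2j7595', groups = ('ghwj', '595').
With 2 capturing groups, `findall` returns a 2-tuple per match.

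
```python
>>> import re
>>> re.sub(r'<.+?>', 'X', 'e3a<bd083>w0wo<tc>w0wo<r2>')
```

'e3aXw0woXw0woX'

A non-greedy quantifier consumes as few characters as it can — just enough that the remainder of the pattern still matches from where it stops; whatever follows it matches normally.
Each match is replaced by 'X'.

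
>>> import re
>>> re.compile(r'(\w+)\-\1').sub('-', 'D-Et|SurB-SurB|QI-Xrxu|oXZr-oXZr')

'D-Et|-|QI-Xrxu|-'

The backreference `\1` re-matches whatever the first group consumed, character for character.
Matches: at [5:14] → 'SurB-SurB'; at [23:32] → 'oXZr-oXZr'.
Every occurrence is swapped for '-'.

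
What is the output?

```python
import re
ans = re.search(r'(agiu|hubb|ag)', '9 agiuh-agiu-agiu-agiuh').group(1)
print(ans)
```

agiu

The match spans [2:6] → 'agiu'.
Captured: group 1 = 'agiu'.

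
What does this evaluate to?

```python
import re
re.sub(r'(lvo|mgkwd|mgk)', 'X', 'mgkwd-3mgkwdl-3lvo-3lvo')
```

Branches in `(...|...)` are attempted left-to-right; the first branch that allows the whole pattern to succeed is taken.
`sub` substitutes 'X' at each match site.

'X-3Xl-3X-3X'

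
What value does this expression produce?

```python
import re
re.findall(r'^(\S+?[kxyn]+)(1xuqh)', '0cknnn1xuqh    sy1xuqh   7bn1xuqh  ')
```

[('0cknnn', '1xuqh')]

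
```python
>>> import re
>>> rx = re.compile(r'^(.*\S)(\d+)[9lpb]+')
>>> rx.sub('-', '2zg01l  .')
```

'-  .'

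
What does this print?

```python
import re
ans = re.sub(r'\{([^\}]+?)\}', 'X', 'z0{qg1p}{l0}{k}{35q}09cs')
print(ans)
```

z0XXXX09cs

`sub` substitutes 'X' at each match site.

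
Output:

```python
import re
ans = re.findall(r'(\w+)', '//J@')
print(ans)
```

The pattern matches one or more of a word character (captured).
Walking the string: at [2:3] match 'J', group 1 = 'J'.
With a single group, `findall` returns only what that group captured — 1 item.

['J']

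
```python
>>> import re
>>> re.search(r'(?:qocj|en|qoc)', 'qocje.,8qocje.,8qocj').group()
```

'qocj'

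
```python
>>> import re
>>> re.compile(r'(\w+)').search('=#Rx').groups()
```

The pattern matches one or more of a word character (captured).
`re.search` tries every starting position until one works.
The match spans [2:4] → 'Rx'.
Captured: group 1 = 'Rx'.

('Rx',)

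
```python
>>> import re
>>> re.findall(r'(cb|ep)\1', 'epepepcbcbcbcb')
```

['ep', 'cb', 'cb']

A backreference is literal: `\1` must see the identical characters the first group matched.
With a single group, `findall` returns only what that group captured — 3 items.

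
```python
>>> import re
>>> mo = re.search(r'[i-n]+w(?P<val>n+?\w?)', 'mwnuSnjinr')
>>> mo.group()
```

Pattern: one or more of a character in [i-n], then the literal 'w'; then one or more of the literal 'n' (lazy), then optionally a word character (captured as 'val').
The match spans [0:4] → 'mwnu'.

'mwnu'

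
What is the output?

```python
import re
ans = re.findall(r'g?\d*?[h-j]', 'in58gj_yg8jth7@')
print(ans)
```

The pattern matches optionally a literal 'g'; then zero or more of a digit (lazy), then a character in [h-j].
Matches: at [0:1] → 'i'; at [4:6] → 'gj'; at [8:11] → 'g8j'; at [12:13] → 'h'.
`findall` yields the raw match text (4 of them) because the pattern has no groups.

['i', 'gj', 'g8j', 'h']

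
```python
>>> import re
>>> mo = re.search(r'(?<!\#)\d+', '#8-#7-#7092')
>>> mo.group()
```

The negative lookaround is zero-width — it rules out positions where the adjacent text would match, without consuming anything.
`re.search` scans for the first position where the pattern succeeds.
The match spans [8:11] → '092'.

'092'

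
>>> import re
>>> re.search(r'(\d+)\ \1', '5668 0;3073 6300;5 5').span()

`\1` has to match the exact text group 1 already captured.
`re.search` scans for the first position where the pattern succeeds.
The match spans [17:20] → '5 5'.
Captured: group 1 = '5'.

(17, 20)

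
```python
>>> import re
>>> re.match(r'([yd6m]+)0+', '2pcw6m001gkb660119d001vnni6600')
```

None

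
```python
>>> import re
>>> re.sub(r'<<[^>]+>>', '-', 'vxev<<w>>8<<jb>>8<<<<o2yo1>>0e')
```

Every occurrence is swapped for '-'.

'vxev-8-8-0e'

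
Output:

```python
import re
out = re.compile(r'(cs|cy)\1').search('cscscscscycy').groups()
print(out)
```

('cs',)

The match spans [0:4] → 'cscs'.
Captured: group 1 = 'cs'.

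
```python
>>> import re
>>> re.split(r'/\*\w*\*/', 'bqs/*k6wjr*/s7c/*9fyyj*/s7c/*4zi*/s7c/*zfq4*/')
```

['bqs', 's7c', 's7c', 's7c', '']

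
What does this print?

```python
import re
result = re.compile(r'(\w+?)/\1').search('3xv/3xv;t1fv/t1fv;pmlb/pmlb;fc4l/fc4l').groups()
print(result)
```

The match spans [0:7] → '3xv/3xv'.
Captured: group 1 = '3xv'.

('3xv',)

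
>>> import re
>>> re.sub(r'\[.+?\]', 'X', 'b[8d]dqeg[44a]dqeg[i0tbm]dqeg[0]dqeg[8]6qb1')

'bXdqegXdqegXdqegXdqegX6qb1'

Lazy quantifiers expand one character at a time until the remainder of the pattern can match.
Matches: at [1:5] → '[8d]'; at [9:14] → '[44a]'; at [18:25] → '[i0tbm]'; at [29:32] → '[0]'; at [36:39] → '[8]'.
`sub` substitutes 'X' at each match site.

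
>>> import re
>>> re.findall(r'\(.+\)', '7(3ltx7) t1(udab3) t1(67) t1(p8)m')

['(3ltx7) t1(udab3) t1(67) t1(p8)']

Scanning left to right: at [1:32] → '(3ltx7) t1(udab3) t1(67) t1(p8)'.
No capturing groups, so `findall` returns the 1 full match string.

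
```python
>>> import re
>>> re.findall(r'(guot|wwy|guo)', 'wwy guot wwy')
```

['wwy', 'guot', 'wwy']

Alternation isn't longest-match — the leftmost alternative that fits at this position is chosen.
Because there's exactly one group, `findall` drops the full match and keeps group 1 from each hit.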